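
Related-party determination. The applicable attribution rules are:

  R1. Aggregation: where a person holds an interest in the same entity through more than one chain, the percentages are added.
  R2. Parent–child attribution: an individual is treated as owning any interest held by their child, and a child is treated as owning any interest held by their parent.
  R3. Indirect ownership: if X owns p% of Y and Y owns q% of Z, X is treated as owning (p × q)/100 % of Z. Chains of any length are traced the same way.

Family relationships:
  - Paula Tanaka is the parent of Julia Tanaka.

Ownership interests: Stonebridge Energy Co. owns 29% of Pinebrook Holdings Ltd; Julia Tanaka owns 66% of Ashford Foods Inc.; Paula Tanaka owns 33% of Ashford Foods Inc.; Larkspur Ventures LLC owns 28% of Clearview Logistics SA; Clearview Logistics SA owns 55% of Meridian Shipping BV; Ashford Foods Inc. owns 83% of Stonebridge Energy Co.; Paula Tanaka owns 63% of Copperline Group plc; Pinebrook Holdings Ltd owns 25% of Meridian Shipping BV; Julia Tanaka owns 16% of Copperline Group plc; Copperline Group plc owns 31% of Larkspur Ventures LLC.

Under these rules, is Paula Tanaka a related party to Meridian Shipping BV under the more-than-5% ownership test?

By parent–child attribution (R2), Paula Tanaka is treated as also owning Julia Tanaka's interest in Ashford Foods Inc, giving 33% + 66% = 99%.
By parent–child attribution (R2), Paula Tanaka is treated as also owning Julia Tanaka's interest in Copperline Group plc, giving 63% + 16% = 79%.
Chain via Ashford Foods Inc. → Stonebridge Energy Co. → Pinebrook Holdings Ltd (R3): 99% × 83% × 29% × 25% = 5.957325% of Meridian Shipping BV.
Chain via Copperline Group plc → Larkspur Ventures LLC → Clearview Logistics SA (R3): 79% × 31% × 28% × 55% = 3.77146% of Meridian Shipping BV.
Aggregating (R1): 5.957325% + 3.77146% = 9.728785%.
9.728785% exceeds the 5% threshold, so Paula is a related party to Meridian Shipping BV.

Yes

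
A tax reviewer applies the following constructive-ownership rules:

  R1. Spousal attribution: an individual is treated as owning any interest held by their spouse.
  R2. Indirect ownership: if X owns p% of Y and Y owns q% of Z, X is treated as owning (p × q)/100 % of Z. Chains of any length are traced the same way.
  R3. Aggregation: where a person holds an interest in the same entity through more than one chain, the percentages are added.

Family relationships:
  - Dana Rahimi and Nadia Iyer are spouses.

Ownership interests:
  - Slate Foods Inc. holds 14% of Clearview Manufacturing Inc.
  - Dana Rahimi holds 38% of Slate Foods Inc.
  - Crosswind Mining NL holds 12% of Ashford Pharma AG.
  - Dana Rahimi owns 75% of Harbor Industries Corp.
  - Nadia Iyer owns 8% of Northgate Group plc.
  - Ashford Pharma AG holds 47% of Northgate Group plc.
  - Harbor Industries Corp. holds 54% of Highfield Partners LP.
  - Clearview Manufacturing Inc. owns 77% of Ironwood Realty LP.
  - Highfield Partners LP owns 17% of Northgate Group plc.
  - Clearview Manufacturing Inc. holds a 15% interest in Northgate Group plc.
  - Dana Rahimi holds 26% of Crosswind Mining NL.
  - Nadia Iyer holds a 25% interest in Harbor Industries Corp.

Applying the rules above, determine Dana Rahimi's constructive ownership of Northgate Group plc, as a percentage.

By spousal attribution (R1), Dana Rahimi is treated as also owning Nadia Iyer's interest in Harbor Industries Corp, giving 75% + 25% = 100%.
By spousal attribution (R1), Dana Rahimi is treated as owning Nadia Iyer's 8% interest in Northgate Group plc.
Chain via Harbor Industries Corp. → Highfield Partners LP (R2): 100% × 54% × 17% = 9.18% of Northgate Group plc.
Chain via Slate Foods Inc. → Clearview Manufacturing Inc. (R2): 38% × 14% × 15% = 0.798% of Northgate Group plc.
Chain via Crosswind Mining NL → Ashford Pharma AG (R2): 26% × 12% × 47% = 1.4664% of Northgate Group plc.
Direct interest in Northgate Group plc: 8%.
Aggregating (R3): 9.18% + 0.798% + 1.4664% + 8% = 19.4444%.

19.4444%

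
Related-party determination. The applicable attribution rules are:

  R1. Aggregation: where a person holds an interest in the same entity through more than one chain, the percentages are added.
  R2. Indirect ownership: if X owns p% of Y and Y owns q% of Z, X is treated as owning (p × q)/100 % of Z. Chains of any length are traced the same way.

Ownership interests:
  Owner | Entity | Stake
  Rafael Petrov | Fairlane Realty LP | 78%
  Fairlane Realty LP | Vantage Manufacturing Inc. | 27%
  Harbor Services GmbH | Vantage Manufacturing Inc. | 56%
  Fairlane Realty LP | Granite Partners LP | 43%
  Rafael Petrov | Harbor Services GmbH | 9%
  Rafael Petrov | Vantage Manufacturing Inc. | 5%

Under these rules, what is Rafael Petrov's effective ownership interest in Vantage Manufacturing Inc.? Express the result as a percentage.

31.1%

Chain via Fairlane Realty LP (R2): 78% × 27% = 21.06% of Vantage Manufacturing Inc.
Chain via Harbor Services GmbH (R2): 9% × 56% = 5.04% of Vantage Manufacturing Inc.
Direct interest in Vantage Manufacturing Inc: 5%.
Aggregating (R1): 21.06% + 5.04% + 5% = 31.1%.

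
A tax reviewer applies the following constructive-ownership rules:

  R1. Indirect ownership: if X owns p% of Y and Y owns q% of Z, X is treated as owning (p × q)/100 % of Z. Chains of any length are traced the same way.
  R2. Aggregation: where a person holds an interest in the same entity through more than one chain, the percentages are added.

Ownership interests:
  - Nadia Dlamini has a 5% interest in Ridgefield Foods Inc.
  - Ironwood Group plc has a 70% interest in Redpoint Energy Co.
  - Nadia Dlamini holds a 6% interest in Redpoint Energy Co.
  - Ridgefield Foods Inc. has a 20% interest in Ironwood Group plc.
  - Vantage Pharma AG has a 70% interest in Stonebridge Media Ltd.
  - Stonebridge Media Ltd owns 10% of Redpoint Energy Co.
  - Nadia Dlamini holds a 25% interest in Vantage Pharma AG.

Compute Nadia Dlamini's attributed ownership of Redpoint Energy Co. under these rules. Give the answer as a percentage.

Chain via Vantage Pharma AG → Stonebridge Media Ltd (R1): 25% × 70% × 10% = 1.75% of Redpoint Energy Co.
Chain via Ridgefield Foods Inc. → Ironwood Group plc (R1): 5% × 20% × 70% = 0.7% of Redpoint Energy Co.
Direct interest in Redpoint Energy Co: 6%.
Aggregating (R2): 1.75% + 0.7% + 6% = 8.45%.

8.45%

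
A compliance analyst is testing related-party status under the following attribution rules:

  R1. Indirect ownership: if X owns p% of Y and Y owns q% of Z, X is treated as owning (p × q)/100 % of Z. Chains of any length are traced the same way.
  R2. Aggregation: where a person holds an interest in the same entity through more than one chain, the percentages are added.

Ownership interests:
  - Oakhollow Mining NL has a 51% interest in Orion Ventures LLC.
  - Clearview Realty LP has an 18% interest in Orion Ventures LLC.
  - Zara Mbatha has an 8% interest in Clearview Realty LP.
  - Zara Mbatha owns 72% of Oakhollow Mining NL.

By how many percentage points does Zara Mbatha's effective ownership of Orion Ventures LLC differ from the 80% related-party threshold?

41.84

Chain via Oakhollow Mining NL (R1): 72% × 51% = 36.72% of Orion Ventures LLC.
Chain via Clearview Realty LP (R1): 8% × 18% = 1.44% of Orion Ventures LLC.
Aggregating (R2): 36.72% + 1.44% = 38.16%.
38.16% falls short of the 80% threshold by 41.84 percentage points.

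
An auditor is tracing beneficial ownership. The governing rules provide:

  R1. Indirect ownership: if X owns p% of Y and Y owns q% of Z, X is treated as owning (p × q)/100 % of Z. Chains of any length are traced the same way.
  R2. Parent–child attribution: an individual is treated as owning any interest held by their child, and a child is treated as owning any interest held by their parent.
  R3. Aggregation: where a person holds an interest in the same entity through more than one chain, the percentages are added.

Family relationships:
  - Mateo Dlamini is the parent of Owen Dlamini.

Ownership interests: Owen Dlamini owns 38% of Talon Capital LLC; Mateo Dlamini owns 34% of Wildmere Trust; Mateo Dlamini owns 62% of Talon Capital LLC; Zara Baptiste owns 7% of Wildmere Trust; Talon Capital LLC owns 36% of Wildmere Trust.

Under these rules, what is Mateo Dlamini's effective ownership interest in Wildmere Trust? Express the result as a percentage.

70%

By parent–child attribution (R2), Mateo Dlamini is treated as also owning Owen Dlamini's interest in Talon Capital LLC, giving 62% + 38% = 100%.
Chain via Talon Capital LLC (R1): 100% × 36% = 36% of Wildmere Trust.
Direct interest in Wildmere Trust: 34%.
Aggregating (R3): 36% + 34% = 70%.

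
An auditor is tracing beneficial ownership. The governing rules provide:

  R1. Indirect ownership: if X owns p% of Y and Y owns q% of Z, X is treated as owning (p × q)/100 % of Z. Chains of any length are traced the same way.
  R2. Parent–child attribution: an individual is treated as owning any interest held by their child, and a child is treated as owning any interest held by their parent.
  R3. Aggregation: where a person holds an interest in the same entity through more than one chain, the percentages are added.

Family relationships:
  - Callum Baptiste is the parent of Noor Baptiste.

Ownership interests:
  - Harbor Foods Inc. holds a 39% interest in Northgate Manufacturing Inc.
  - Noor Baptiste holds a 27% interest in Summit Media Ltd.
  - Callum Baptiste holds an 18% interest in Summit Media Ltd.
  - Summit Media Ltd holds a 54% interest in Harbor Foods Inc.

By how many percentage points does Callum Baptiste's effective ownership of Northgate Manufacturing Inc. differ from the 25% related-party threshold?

15.523

By parent–child attribution (R2), Callum Baptiste is treated as also owning Noor Baptiste's interest in Summit Media Ltd, giving 18% + 27% = 45%.
Chain via Summit Media Ltd → Harbor Foods Inc. (R1): 45% × 54% × 39% = 9.477% of Northgate Manufacturing Inc.
9.477% falls short of the 25% threshold by 15.523 percentage points.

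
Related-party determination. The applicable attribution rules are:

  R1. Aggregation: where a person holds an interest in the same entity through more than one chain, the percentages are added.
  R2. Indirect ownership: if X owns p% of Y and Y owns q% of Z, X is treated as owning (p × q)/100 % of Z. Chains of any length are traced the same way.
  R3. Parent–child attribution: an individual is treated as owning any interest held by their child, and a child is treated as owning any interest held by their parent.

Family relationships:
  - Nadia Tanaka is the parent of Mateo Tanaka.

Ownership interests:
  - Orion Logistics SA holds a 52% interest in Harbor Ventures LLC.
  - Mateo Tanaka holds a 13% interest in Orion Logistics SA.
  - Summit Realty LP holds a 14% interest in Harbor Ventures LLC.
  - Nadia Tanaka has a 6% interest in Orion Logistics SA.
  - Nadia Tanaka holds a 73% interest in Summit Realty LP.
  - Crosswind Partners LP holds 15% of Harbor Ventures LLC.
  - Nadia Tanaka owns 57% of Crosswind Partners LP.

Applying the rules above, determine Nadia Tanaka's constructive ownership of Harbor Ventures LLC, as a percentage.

By parent–child attribution (R3), Nadia Tanaka is treated as also owning Mateo Tanaka's interest in Orion Logistics SA, giving 6% + 13% = 19%.
Chain via Summit Realty LP (R2): 73% × 14% = 10.22% of Harbor Ventures LLC.
Chain via Orion Logistics SA (R2): 19% × 52% = 9.88% of Harbor Ventures LLC.
Chain via Crosswind Partners LP (R2): 57% × 15% = 8.55% of Harbor Ventures LLC.
Aggregating (R1): 10.22% + 9.88% + 8.55% = 28.65%.

28.65%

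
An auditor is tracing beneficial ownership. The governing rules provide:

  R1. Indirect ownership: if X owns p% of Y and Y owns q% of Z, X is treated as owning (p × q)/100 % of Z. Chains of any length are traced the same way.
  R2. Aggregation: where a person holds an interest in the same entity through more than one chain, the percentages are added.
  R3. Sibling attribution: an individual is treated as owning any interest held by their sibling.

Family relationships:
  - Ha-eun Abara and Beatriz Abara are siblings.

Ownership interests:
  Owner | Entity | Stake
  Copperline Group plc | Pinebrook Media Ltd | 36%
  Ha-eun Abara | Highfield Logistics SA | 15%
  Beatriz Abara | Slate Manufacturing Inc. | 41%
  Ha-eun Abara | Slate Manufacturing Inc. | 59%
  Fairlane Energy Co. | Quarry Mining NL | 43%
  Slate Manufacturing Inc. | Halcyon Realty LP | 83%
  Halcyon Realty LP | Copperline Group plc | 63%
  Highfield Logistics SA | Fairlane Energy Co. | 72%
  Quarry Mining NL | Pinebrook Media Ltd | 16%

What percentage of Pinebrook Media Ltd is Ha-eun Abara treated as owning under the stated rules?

By sibling attribution (R3), Ha-eun Abara is treated as also owning Beatriz Abara's interest in Slate Manufacturing Inc, giving 59% + 41% = 100%.
Chain via Slate Manufacturing Inc. → Halcyon Realty LP → Copperline Group plc (R1): 100% × 83% × 63% × 36% = 18.8244% of Pinebrook Media Ltd.
Chain via Highfield Logistics SA → Fairlane Energy Co. → Quarry Mining NL (R1): 15% × 72% × 43% × 16% = 0.74304% of Pinebrook Media Ltd.
Aggregating (R2): 18.8244% + 0.74304% = 19.56744%.

19.56744%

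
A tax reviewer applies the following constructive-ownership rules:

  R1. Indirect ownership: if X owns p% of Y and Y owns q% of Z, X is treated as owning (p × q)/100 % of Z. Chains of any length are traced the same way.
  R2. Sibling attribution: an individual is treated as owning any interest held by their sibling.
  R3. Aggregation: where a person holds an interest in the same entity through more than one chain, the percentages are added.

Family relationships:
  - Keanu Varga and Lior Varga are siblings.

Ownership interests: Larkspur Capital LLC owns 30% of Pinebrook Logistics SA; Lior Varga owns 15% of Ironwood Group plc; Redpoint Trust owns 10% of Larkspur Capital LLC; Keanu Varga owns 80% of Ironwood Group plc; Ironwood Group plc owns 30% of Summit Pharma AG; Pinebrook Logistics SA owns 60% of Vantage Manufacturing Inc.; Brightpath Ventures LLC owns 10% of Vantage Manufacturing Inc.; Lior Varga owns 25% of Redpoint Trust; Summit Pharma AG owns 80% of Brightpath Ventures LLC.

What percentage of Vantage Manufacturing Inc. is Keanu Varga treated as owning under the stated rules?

2.73%

By sibling attribution (R2), Keanu Varga is treated as also owning Lior Varga's interest in Ironwood Group plc, giving 80% + 15% = 95%.
By sibling attribution (R2), Keanu Varga is treated as owning Lior Varga's 25% interest in Redpoint Trust.
Chain via Ironwood Group plc → Summit Pharma AG → Brightpath Ventures LLC (R1): 95% × 30% × 80% × 10% = 2.28% of Vantage Manufacturing Inc.
Chain via Redpoint Trust → Larkspur Capital LLC → Pinebrook Logistics SA (R1): 25% × 10% × 30% × 60% = 0.45% of Vantage Manufacturing Inc.
Aggregating (R3): 2.28% + 0.45% = 2.73%.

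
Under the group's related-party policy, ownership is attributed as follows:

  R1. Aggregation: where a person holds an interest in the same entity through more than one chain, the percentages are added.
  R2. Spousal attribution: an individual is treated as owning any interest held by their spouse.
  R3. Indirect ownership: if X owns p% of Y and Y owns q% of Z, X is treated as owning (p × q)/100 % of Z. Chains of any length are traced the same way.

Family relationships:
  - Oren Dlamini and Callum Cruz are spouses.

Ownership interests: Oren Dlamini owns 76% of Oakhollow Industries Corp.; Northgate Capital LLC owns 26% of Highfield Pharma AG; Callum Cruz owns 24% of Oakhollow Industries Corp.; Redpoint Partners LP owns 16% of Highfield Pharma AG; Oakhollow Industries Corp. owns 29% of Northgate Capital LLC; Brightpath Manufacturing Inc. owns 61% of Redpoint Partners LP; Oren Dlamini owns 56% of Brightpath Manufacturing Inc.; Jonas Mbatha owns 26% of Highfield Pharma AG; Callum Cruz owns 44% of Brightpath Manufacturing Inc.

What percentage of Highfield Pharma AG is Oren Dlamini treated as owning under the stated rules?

By spousal attribution (R2), Oren Dlamini is treated as also owning Callum Cruz's interest in Brightpath Manufacturing Inc, giving 56% + 44% = 100%.
By spousal attribution (R2), Oren Dlamini is treated as also owning Callum Cruz's interest in Oakhollow Industries Corp, giving 76% + 24% = 100%.
Chain via Brightpath Manufacturing Inc. → Redpoint Partners LP (R3): 100% × 61% × 16% = 9.76% of Highfield Pharma AG.
Chain via Oakhollow Industries Corp. → Northgate Capital LLC (R3): 100% × 29% × 26% = 7.54% of Highfield Pharma AG.
Aggregating (R1): 9.76% + 7.54% = 17.3%.

17.3%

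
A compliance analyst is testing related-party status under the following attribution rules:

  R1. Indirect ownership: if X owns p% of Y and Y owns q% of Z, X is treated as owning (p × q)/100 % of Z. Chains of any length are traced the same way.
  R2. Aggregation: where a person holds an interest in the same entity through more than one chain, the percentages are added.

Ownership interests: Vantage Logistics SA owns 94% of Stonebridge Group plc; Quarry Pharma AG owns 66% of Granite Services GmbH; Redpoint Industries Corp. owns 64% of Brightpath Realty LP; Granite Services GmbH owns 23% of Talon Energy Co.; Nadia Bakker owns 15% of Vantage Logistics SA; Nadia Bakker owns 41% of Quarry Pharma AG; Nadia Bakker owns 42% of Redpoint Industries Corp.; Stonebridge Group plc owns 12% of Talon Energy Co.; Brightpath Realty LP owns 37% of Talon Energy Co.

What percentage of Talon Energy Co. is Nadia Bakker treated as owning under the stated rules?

17.8614%

Chain via Redpoint Industries Corp. → Brightpath Realty LP (R1): 42% × 64% × 37% = 9.9456% of Talon Energy Co.
Chain via Quarry Pharma AG → Granite Services GmbH (R1): 41% × 66% × 23% = 6.2238% of Talon Energy Co.
Chain via Vantage Logistics SA → Stonebridge Group plc (R1): 15% × 94% × 12% = 1.692% of Talon Energy Co.
Aggregating (R2): 9.9456% + 6.2238% + 1.692% = 17.8614%.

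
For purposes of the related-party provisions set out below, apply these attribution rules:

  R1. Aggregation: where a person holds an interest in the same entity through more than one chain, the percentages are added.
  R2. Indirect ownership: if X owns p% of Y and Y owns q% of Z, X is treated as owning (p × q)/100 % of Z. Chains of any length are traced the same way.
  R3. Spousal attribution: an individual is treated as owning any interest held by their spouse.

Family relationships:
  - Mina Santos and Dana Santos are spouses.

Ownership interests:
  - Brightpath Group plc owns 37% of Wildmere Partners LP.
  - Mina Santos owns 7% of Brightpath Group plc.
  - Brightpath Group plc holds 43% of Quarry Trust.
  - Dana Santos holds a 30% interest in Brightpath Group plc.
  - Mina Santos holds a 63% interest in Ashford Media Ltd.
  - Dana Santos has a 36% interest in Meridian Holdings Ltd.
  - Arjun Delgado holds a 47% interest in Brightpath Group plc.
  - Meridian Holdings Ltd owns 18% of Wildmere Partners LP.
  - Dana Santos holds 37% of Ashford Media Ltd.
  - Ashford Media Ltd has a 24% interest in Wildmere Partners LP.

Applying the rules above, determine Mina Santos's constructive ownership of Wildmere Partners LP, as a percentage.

By spousal attribution (R3), Mina Santos is treated as also owning Dana Santos's interest in Brightpath Group plc, giving 7% + 30% = 37%.
By spousal attribution (R3), Mina Santos is treated as also owning Dana Santos's interest in Ashford Media Ltd, giving 63% + 37% = 100%.
By spousal attribution (R3), Mina Santos is treated as owning Dana Santos's 36% interest in Meridian Holdings Ltd.
Chain via Brightpath Group plc (R2): 37% × 37% = 13.69% of Wildmere Partners LP.
Chain via Ashford Media Ltd (R2): 100% × 24% = 24% of Wildmere Partners LP.
Chain via Meridian Holdings Ltd (R2): 36% × 18% = 6.48% of Wildmere Partners LP.
Aggregating (R1): 13.69% + 24% + 6.48% = 44.17%.

44.17%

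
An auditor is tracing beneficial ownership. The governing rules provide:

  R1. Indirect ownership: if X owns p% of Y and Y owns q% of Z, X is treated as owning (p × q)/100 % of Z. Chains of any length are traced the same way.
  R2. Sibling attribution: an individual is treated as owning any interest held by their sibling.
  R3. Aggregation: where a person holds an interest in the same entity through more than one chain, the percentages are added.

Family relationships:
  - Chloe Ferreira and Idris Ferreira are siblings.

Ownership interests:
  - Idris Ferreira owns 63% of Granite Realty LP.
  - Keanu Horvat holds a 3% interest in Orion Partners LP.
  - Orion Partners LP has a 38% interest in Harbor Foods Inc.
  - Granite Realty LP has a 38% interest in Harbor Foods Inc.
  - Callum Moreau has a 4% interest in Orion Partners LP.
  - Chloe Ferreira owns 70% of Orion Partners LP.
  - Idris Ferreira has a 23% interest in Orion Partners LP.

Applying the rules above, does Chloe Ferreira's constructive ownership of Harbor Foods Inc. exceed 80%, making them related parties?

By sibling attribution (R2), Chloe Ferreira is treated as also owning Idris Ferreira's interest in Orion Partners LP, giving 70% + 23% = 93%.
By sibling attribution (R2), Chloe Ferreira is treated as owning Idris Ferreira's 63% interest in Granite Realty LP.
Chain via Orion Partners LP (R1): 93% × 38% = 35.34% of Harbor Foods Inc.
Chain via Granite Realty LP (R1): 63% × 38% = 23.94% of Harbor Foods Inc.
Aggregating (R3): 35.34% + 23.94% = 59.28%.
59.28% does not exceed the 80% threshold, so Chloe is not a related party to Harbor Foods Inc.

No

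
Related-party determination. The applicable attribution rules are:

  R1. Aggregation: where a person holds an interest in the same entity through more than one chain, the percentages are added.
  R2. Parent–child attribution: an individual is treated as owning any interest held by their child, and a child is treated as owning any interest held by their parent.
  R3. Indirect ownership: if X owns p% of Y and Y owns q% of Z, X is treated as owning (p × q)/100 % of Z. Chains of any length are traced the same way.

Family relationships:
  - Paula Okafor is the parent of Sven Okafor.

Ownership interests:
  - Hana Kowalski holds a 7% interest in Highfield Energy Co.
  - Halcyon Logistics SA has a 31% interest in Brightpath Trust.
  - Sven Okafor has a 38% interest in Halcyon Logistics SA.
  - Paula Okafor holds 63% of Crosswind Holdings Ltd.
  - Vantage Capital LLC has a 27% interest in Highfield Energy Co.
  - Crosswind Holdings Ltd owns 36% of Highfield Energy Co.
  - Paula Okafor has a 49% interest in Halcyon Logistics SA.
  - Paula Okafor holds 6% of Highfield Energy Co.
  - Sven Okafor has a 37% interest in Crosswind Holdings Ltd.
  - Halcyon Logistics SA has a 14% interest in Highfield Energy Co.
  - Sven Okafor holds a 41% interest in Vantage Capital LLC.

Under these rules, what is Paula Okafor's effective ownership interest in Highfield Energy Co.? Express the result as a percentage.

By parent–child attribution (R2), Paula Okafor is treated as also owning Sven Okafor's interest in Crosswind Holdings Ltd, giving 63% + 37% = 100%.
By parent–child attribution (R2), Paula Okafor is treated as also owning Sven Okafor's interest in Halcyon Logistics SA, giving 49% + 38% = 87%.
By parent–child attribution (R2), Paula Okafor is treated as owning Sven Okafor's 41% interest in Vantage Capital LLC.
Chain via Crosswind Holdings Ltd (R3): 100% × 36% = 36% of Highfield Energy Co.
Chain via Halcyon Logistics SA (R3): 87% × 14% = 12.18% of Highfield Energy Co.
Direct interest in Highfield Energy Co: 6%.
Chain via Vantage Capital LLC (R3): 41% × 27% = 11.07% of Highfield Energy Co.
Aggregating (R1): 36% + 12.18% + 6% + 11.07% = 65.25%.

65.25%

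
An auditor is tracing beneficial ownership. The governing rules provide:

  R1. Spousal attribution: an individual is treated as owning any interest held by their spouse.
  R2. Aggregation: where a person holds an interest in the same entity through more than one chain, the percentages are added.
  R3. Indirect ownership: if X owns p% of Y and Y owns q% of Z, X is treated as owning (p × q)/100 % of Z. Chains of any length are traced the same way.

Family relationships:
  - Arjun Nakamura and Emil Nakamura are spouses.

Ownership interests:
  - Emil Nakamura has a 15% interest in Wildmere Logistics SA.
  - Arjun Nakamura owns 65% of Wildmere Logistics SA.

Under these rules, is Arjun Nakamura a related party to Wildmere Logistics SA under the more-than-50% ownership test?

Yes

By spousal attribution (R1), Arjun Nakamura is treated as also owning Emil Nakamura's interest in Wildmere Logistics SA, giving 65% + 15% = 80%.
Direct interest in Wildmere Logistics SA: 80%.
80% exceeds the 50% threshold, so Arjun is a related party to Wildmere Logistics SA.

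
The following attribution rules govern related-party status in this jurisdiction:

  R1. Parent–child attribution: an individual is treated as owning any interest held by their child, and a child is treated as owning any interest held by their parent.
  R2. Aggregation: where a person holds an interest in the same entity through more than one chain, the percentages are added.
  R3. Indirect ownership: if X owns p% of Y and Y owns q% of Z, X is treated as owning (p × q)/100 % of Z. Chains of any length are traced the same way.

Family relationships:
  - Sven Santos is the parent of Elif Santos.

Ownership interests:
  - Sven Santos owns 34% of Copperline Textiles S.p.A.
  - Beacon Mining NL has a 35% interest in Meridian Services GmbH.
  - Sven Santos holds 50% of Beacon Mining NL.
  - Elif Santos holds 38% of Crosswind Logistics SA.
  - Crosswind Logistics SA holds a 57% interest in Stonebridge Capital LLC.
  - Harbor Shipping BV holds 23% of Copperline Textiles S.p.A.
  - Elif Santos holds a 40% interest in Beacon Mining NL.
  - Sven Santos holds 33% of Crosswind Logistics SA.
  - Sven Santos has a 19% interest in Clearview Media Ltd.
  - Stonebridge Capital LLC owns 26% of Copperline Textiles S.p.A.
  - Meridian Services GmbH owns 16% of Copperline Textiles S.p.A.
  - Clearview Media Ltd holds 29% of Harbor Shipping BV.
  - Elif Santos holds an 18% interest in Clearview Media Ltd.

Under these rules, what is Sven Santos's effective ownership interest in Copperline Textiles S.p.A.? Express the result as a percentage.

By parent–child attribution (R1), Sven Santos is treated as also owning Elif Santos's interest in Crosswind Logistics SA, giving 33% + 38% = 71%.
By parent–child attribution (R1), Sven Santos is treated as also owning Elif Santos's interest in Clearview Media Ltd, giving 19% + 18% = 37%.
By parent–child attribution (R1), Sven Santos is treated as also owning Elif Santos's interest in Beacon Mining NL, giving 50% + 40% = 90%.
Chain via Crosswind Logistics SA → Stonebridge Capital LLC (R3): 71% × 57% × 26% = 10.5222% of Copperline Textiles S.p.A.
Chain via Clearview Media Ltd → Harbor Shipping BV (R3): 37% × 29% × 23% = 2.4679% of Copperline Textiles S.p.A.
Chain via Beacon Mining NL → Meridian Services GmbH (R3): 90% × 35% × 16% = 5.04% of Copperline Textiles S.p.A.
Direct interest in Copperline Textiles S.p.A: 34%.
Aggregating (R2): 10.5222% + 2.4679% + 5.04% + 34% = 52.0301%.

52.0301%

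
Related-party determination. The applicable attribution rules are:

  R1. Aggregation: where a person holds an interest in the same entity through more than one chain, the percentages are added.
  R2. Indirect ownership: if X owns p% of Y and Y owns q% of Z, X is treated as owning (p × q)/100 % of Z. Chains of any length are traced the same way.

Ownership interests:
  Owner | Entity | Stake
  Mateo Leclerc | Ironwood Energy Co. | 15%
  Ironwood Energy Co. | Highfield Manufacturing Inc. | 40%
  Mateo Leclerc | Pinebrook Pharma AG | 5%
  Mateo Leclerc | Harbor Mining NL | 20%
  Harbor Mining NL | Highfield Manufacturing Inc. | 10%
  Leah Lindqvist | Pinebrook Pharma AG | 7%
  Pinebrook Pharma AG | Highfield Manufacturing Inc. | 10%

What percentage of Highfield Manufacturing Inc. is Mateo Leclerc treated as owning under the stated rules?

8.5%

Chain via Harbor Mining NL (R2): 20% × 10% = 2% of Highfield Manufacturing Inc.
Chain via Pinebrook Pharma AG (R2): 5% × 10% = 0.5% of Highfield Manufacturing Inc.
Chain via Ironwood Energy Co. (R2): 15% × 40% = 6% of Highfield Manufacturing Inc.
Aggregating (R1): 2% + 0.5% + 6% = 8.5%.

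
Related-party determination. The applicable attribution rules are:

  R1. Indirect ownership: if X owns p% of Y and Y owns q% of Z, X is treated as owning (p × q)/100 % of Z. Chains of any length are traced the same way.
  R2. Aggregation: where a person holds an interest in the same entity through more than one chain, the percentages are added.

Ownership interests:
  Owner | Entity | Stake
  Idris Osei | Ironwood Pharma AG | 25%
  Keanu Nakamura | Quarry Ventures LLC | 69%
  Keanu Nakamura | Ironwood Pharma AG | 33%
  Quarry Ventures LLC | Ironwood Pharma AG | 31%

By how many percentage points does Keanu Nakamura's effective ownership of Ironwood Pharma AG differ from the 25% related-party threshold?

29.39

Chain via Quarry Ventures LLC (R1): 69% × 31% = 21.39% of Ironwood Pharma AG.
Direct interest in Ironwood Pharma AG: 33%.
Aggregating (R2): 21.39% + 33% = 54.39%.
54.39% exceeds the 25% threshold by 29.39 percentage points.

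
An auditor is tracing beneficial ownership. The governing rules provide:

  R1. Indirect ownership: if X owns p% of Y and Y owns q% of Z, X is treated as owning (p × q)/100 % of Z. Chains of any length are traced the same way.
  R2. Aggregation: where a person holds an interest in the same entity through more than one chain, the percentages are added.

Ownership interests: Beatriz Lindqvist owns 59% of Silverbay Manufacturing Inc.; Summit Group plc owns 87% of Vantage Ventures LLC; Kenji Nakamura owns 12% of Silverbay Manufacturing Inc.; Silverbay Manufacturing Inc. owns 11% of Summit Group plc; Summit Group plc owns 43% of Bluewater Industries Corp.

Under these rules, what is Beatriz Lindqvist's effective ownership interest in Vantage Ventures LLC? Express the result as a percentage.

5.6463%

Chain via Silverbay Manufacturing Inc. → Summit Group plc (R1): 59% × 11% × 87% = 5.6463% of Vantage Ventures LLC.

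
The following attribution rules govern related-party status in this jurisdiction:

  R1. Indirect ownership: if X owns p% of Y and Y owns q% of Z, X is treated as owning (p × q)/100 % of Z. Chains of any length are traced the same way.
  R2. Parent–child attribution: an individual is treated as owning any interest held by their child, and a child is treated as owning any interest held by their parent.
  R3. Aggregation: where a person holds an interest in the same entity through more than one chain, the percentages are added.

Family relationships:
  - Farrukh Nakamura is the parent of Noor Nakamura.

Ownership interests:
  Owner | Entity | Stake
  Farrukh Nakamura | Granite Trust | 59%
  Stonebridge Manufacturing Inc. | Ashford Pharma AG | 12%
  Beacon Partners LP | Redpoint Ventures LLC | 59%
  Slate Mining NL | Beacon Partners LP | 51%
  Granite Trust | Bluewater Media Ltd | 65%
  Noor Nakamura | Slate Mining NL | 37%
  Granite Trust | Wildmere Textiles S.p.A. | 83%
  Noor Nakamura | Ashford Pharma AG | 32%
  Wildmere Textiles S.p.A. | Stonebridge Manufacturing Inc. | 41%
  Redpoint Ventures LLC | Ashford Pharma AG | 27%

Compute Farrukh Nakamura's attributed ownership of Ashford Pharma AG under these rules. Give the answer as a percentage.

By parent–child attribution (R2), Farrukh Nakamura is treated as owning Noor Nakamura's 37% interest in Slate Mining NL.
By parent–child attribution (R2), Farrukh Nakamura is treated as owning Noor Nakamura's 32% interest in Ashford Pharma AG.
Chain via Granite Trust → Wildmere Textiles S.p.A. → Stonebridge Manufacturing Inc. (R1): 59% × 83% × 41% × 12% = 2.409324% of Ashford Pharma AG.
Chain via Slate Mining NL → Beacon Partners LP → Redpoint Ventures LLC (R1): 37% × 51% × 59% × 27% = 3.005991% of Ashford Pharma AG.
Direct interest in Ashford Pharma AG: 32%.
Aggregating (R3): 2.409324% + 3.005991% + 32% = 37.415315%.

37.415315%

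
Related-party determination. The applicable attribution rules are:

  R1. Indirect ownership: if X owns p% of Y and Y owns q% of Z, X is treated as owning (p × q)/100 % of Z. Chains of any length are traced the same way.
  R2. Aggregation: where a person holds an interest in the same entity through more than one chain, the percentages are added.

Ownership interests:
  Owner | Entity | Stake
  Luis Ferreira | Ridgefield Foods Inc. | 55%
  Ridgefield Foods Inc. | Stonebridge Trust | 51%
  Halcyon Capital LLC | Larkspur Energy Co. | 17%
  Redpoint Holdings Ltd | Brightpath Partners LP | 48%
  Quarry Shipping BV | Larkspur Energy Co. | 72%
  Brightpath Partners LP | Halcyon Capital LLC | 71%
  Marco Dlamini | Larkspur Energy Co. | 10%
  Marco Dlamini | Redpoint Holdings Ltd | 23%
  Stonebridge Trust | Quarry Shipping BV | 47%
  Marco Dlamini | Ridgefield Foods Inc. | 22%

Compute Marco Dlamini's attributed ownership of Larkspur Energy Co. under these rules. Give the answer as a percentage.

Chain via Ridgefield Foods Inc. → Stonebridge Trust → Quarry Shipping BV (R1): 22% × 51% × 47% × 72% = 3.796848% of Larkspur Energy Co.
Chain via Redpoint Holdings Ltd → Brightpath Partners LP → Halcyon Capital LLC (R1): 23% × 48% × 71% × 17% = 1.332528% of Larkspur Energy Co.
Direct interest in Larkspur Energy Co: 10%.
Aggregating (R2): 3.796848% + 1.332528% + 10% = 15.129376%.

15.129376%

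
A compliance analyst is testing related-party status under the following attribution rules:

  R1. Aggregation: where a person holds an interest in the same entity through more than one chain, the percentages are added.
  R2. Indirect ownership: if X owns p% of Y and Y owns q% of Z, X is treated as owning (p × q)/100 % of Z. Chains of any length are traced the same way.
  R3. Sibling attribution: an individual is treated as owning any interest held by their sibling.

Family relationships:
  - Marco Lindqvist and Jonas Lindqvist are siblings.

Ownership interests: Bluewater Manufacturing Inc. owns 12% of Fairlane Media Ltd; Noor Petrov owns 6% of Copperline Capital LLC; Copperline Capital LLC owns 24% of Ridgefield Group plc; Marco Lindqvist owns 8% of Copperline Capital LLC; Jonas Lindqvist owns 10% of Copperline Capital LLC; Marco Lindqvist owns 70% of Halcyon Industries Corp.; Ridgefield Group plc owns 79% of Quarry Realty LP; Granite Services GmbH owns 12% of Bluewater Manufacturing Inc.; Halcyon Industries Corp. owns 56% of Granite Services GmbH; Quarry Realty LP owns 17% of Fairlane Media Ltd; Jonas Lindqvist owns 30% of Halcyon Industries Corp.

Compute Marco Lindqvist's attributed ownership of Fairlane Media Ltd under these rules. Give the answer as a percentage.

1.386576%

By sibling attribution (R3), Marco Lindqvist is treated as also owning Jonas Lindqvist's interest in Halcyon Industries Corp, giving 70% + 30% = 100%.
By sibling attribution (R3), Marco Lindqvist is treated as also owning Jonas Lindqvist's interest in Copperline Capital LLC, giving 8% + 10% = 18%.
Chain via Halcyon Industries Corp. → Granite Services GmbH → Bluewater Manufacturing Inc. (R2): 100% × 56% × 12% × 12% = 0.8064% of Fairlane Media Ltd.
Chain via Copperline Capital LLC → Ridgefield Group plc → Quarry Realty LP (R2): 18% × 24% × 79% × 17% = 0.580176% of Fairlane Media Ltd.
Aggregating (R1): 0.8064% + 0.580176% = 1.386576%.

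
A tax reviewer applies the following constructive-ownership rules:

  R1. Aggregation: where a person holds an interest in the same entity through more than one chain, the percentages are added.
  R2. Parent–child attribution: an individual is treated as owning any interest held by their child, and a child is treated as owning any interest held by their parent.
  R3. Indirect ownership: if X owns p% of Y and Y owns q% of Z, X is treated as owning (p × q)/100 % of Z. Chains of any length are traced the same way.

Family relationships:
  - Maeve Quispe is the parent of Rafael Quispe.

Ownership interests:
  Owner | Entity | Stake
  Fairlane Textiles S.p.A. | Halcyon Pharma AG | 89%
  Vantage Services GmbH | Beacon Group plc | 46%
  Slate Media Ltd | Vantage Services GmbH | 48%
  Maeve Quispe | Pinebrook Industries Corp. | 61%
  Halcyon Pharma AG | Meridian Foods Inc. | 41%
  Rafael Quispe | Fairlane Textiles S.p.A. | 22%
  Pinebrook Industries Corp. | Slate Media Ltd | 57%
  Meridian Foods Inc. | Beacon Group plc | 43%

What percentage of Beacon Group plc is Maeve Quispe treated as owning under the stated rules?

11.12917%

By parent–child attribution (R2), Maeve Quispe is treated as owning Rafael Quispe's 22% interest in Fairlane Textiles S.p.A.
Chain via Pinebrook Industries Corp. → Slate Media Ltd → Vantage Services GmbH (R3): 61% × 57% × 48% × 46% = 7.677216% of Beacon Group plc.
Chain via Fairlane Textiles S.p.A. → Halcyon Pharma AG → Meridian Foods Inc. (R3): 22% × 89% × 41% × 43% = 3.451954% of Beacon Group plc.
Aggregating (R1): 7.677216% + 3.451954% = 11.12917%.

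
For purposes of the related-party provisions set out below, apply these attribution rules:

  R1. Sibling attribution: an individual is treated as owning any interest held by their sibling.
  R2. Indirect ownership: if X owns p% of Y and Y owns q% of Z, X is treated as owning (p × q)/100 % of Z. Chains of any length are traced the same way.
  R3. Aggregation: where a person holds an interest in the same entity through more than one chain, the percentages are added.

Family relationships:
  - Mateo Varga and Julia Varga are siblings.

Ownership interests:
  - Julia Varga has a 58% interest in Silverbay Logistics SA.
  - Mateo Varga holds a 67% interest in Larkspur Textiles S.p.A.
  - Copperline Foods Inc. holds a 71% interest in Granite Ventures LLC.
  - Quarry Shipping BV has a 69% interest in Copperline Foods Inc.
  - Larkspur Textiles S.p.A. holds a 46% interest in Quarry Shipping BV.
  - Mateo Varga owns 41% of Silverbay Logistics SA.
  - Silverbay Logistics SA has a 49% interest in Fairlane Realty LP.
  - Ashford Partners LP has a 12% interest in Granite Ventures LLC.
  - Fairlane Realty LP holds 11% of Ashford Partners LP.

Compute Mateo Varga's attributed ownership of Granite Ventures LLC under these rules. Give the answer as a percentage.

15.73905%

By sibling attribution (R1), Mateo Varga is treated as also owning Julia Varga's interest in Silverbay Logistics SA, giving 41% + 58% = 99%.
Chain via Silverbay Logistics SA → Fairlane Realty LP → Ashford Partners LP (R2): 99% × 49% × 11% × 12% = 0.640332% of Granite Ventures LLC.
Chain via Larkspur Textiles S.p.A. → Quarry Shipping BV → Copperline Foods Inc. (R2): 67% × 46% × 69% × 71% = 15.098718% of Granite Ventures LLC.
Aggregating (R3): 0.640332% + 15.098718% = 15.73905%.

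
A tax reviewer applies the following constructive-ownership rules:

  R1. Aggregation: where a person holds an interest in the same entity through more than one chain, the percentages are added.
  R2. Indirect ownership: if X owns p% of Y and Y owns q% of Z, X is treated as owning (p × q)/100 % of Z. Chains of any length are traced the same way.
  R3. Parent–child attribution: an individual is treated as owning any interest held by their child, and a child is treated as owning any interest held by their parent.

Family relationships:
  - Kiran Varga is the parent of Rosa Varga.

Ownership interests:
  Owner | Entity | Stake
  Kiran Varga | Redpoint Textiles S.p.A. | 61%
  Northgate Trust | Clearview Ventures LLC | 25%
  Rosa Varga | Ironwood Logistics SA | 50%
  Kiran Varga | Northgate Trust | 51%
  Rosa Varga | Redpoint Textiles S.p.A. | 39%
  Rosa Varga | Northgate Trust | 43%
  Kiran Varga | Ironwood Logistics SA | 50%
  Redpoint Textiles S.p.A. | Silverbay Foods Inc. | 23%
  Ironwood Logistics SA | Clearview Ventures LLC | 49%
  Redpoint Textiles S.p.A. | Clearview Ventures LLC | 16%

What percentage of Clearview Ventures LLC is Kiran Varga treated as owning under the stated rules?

By parent–child attribution (R3), Kiran Varga is treated as also owning Rosa Varga's interest in Northgate Trust, giving 51% + 43% = 94%.
By parent–child attribution (R3), Kiran Varga is treated as also owning Rosa Varga's interest in Ironwood Logistics SA, giving 50% + 50% = 100%.
By parent–child attribution (R3), Kiran Varga is treated as also owning Rosa Varga's interest in Redpoint Textiles S.p.A, giving 61% + 39% = 100%.
Chain via Northgate Trust (R2): 94% × 25% = 23.5% of Clearview Ventures LLC.
Chain via Ironwood Logistics SA (R2): 100% × 49% = 49% of Clearview Ventures LLC.
Chain via Redpoint Textiles S.p.A. (R2): 100% × 16% = 16% of Clearview Ventures LLC.
Aggregating (R1): 23.5% + 49% + 16% = 88.5%.

88.5%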